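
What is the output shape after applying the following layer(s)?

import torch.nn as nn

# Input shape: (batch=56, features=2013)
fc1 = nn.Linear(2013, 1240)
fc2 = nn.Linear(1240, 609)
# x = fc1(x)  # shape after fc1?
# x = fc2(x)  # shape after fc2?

Input shape: (56, 2013)
  -> after fc1: (56, 1240)
Output shape: (56, 609)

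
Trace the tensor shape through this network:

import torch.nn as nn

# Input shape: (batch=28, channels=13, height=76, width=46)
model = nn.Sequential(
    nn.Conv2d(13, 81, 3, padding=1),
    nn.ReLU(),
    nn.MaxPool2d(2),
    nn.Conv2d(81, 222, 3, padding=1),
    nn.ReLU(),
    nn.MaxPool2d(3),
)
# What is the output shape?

Input shape: (28, 13, 76, 46)
  -> after first Conv2d: (28, 81, 76, 46)
  -> after first MaxPool2d: (28, 81, 38, 23)
  -> after second Conv2d: (28, 222, 38, 23)
Output shape: (28, 222, 12, 7)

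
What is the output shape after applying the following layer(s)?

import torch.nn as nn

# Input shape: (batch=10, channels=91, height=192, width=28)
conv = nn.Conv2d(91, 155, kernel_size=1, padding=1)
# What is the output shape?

Input shape: (10, 91, 192, 28)
Output shape: (10, 155, 194, 30)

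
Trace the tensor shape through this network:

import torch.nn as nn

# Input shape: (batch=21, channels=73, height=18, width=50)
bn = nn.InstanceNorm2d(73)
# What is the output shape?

Input shape: (21, 73, 18, 50)
Output shape: (21, 73, 18, 50)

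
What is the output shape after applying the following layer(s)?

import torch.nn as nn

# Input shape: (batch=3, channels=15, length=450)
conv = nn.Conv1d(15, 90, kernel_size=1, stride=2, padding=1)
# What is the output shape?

Input shape: (3, 15, 450)
Output shape: (3, 90, 226)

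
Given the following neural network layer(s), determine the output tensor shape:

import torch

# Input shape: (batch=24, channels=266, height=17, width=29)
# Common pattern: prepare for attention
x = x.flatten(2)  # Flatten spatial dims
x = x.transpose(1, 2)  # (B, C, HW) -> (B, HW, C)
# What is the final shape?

Input shape: (24, 266, 17, 29)
  -> after flatten(2): (24, 266, 493)
Output shape: (24, 493, 266)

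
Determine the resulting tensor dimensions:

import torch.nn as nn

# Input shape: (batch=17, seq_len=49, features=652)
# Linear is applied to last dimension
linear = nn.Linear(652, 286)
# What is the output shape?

Input shape: (17, 49, 652)
Output shape: (17, 49, 286)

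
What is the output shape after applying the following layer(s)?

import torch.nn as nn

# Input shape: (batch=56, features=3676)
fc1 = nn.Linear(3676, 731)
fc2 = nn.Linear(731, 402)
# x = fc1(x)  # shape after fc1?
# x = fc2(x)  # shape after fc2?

Input shape: (56, 3676)
  -> after fc1: (56, 731)
Output shape: (56, 402)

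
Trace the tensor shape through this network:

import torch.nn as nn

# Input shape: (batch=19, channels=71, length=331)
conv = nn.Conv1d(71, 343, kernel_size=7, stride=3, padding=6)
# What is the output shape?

Input shape: (19, 71, 331)
Output shape: (19, 343, 113)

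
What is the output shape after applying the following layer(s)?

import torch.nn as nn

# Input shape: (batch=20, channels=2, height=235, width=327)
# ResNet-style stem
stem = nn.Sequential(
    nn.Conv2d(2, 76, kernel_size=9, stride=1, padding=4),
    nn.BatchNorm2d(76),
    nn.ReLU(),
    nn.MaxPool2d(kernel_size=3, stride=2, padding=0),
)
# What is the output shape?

Input shape: (20, 2, 235, 327)
  -> after Conv2d 9x9 stride=1: (20, 76, 235, 327)
Output shape: (20, 76, 117, 163)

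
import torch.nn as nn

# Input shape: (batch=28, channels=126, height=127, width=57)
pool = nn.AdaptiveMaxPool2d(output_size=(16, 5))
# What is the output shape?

Input shape: (28, 126, 127, 57)
Output shape: (28, 126, 16, 5)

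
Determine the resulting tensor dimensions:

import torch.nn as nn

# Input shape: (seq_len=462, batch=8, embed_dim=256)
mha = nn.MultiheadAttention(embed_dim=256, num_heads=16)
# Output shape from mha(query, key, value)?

Input shape: (462, 8, 256)
Output shape: (462, 8, 256)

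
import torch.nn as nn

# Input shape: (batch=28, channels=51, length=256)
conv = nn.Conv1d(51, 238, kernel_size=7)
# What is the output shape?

Input shape: (28, 51, 256)
Output shape: (28, 238, 250)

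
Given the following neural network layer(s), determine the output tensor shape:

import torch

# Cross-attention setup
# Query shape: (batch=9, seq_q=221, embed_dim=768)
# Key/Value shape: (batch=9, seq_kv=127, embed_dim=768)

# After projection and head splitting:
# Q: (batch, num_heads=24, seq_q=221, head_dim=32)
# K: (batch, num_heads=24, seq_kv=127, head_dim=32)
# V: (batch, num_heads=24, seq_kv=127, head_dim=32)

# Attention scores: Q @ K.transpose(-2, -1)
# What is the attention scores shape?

Input shape: (9, 221, 768)
Output shape: (9, 24, 221, 127)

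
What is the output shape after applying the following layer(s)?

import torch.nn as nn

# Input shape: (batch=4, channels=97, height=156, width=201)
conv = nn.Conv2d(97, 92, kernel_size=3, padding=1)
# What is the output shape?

Input shape: (4, 97, 156, 201)
Output shape: (4, 92, 156, 201)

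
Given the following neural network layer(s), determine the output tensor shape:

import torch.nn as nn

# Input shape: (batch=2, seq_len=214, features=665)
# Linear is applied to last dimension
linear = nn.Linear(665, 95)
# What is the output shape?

Input shape: (2, 214, 665)
Output shape: (2, 214, 95)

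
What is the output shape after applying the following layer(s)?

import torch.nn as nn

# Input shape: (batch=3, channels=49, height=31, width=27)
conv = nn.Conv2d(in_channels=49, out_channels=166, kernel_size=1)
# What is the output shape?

Input shape: (3, 49, 31, 27)
Output shape: (3, 166, 31, 27)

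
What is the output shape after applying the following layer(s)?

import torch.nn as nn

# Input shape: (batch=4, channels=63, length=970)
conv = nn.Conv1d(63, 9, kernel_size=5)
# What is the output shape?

Input shape: (4, 63, 970)
Output shape: (4, 9, 966)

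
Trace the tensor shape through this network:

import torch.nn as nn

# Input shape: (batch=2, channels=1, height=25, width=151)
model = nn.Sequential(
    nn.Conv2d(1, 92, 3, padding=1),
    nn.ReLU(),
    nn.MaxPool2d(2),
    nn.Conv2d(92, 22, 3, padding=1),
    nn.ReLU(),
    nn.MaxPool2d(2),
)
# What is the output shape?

Input shape: (2, 1, 25, 151)
  -> after first Conv2d: (2, 92, 25, 151)
  -> after first MaxPool2d: (2, 92, 12, 75)
  -> after second Conv2d: (2, 22, 12, 75)
Output shape: (2, 22, 6, 37)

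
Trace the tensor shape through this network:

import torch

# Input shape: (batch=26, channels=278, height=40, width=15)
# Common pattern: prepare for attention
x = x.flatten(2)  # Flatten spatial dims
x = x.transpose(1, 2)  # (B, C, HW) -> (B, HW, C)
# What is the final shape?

Input shape: (26, 278, 40, 15)
  -> after flatten(2): (26, 278, 600)
Output shape: (26, 600, 278)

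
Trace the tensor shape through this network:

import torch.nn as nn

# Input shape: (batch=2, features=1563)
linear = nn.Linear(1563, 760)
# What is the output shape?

Input shape: (2, 1563)
Output shape: (2, 760)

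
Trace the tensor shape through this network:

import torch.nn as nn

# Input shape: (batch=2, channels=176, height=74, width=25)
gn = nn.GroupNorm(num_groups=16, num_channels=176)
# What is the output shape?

Input shape: (2, 176, 74, 25)
Output shape: (2, 176, 74, 25)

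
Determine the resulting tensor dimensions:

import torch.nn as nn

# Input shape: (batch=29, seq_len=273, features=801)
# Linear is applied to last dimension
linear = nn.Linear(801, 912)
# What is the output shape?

Input shape: (29, 273, 801)
Output shape: (29, 273, 912)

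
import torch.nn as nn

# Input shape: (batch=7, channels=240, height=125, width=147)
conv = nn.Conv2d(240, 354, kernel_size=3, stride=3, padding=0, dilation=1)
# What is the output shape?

Input shape: (7, 240, 125, 147)
Output shape: (7, 354, 41, 49)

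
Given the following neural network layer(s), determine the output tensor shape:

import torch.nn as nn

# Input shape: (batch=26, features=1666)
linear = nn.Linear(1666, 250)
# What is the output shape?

Input shape: (26, 1666)
Output shape: (26, 250)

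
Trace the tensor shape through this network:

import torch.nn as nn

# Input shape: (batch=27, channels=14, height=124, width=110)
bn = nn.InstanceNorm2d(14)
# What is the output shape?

Input shape: (27, 14, 124, 110)
Output shape: (27, 14, 124, 110)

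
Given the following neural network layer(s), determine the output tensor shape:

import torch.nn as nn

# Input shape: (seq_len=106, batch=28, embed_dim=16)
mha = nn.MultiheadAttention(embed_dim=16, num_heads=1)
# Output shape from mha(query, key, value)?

Input shape: (106, 28, 16)
Output shape: (106, 28, 16)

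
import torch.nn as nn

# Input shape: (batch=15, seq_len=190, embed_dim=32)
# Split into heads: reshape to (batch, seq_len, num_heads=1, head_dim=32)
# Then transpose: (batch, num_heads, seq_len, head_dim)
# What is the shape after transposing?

Input shape: (15, 190, 32)
  -> after reshape: (15, 190, 1, 32)
Output shape: (15, 1, 190, 32)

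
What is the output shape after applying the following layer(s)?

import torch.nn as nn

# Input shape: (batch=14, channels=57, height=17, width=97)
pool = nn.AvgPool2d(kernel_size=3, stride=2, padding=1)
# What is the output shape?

Input shape: (14, 57, 17, 97)
Output shape: (14, 57, 9, 49)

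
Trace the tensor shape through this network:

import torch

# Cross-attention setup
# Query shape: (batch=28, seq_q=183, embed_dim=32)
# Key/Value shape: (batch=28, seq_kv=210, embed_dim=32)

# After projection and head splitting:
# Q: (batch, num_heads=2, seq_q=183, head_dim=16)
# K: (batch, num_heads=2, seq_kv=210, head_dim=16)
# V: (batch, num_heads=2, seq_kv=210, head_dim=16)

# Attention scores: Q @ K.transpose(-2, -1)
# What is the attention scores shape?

Input shape: (28, 183, 32)
Output shape: (28, 2, 183, 210)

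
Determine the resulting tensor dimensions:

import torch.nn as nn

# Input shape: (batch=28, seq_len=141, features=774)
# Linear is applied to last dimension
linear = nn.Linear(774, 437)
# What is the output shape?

Input shape: (28, 141, 774)
Output shape: (28, 141, 437)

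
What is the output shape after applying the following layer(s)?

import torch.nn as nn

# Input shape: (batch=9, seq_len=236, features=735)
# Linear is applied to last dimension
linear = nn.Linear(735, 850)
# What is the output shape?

Input shape: (9, 236, 735)
Output shape: (9, 236, 850)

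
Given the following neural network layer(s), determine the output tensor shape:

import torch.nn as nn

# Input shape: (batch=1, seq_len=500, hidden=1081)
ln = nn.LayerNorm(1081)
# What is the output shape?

Input shape: (1, 500, 1081)
Output shape: (1, 500, 1081)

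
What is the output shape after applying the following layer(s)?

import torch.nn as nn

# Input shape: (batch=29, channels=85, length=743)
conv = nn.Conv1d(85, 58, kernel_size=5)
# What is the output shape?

Input shape: (29, 85, 743)
Output shape: (29, 58, 739)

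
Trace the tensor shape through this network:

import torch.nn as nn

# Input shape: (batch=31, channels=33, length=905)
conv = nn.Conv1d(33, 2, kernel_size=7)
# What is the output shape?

Input shape: (31, 33, 905)
Output shape: (31, 2, 899)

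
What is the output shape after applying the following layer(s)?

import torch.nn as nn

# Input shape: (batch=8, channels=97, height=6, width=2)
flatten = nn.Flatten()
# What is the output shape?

Input shape: (8, 97, 6, 2)
Output shape: (8, 1164)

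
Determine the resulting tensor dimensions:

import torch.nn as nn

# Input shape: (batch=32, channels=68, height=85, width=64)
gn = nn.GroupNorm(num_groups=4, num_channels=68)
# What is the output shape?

Input shape: (32, 68, 85, 64)
Output shape: (32, 68, 85, 64)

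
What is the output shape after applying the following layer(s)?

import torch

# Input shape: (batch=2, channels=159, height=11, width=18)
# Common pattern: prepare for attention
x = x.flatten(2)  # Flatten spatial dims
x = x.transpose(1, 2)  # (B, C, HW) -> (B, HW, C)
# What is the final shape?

Input shape: (2, 159, 11, 18)
  -> after flatten(2): (2, 159, 198)
Output shape: (2, 198, 159)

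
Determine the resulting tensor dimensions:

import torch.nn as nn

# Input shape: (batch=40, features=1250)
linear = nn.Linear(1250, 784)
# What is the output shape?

Input shape: (40, 1250)
Output shape: (40, 784)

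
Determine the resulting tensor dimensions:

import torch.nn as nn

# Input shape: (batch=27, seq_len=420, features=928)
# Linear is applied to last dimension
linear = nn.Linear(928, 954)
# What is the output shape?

Input shape: (27, 420, 928)
Output shape: (27, 420, 954)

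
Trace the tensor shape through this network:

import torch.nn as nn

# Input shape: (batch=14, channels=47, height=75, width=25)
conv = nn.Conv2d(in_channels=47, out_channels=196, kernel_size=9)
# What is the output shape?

Input shape: (14, 47, 75, 25)
Output shape: (14, 196, 67, 17)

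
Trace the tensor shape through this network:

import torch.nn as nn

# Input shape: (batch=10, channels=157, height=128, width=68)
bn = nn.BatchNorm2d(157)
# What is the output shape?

Input shape: (10, 157, 128, 68)
Output shape: (10, 157, 128, 68)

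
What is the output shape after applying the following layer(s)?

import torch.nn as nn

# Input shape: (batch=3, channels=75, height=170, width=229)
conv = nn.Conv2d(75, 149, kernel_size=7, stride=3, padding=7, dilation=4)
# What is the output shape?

Input shape: (3, 75, 170, 229)
Output shape: (3, 149, 54, 73)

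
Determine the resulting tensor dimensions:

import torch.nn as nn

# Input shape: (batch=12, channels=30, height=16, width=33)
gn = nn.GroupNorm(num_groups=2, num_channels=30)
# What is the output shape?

Input shape: (12, 30, 16, 33)
Output shape: (12, 30, 16, 33)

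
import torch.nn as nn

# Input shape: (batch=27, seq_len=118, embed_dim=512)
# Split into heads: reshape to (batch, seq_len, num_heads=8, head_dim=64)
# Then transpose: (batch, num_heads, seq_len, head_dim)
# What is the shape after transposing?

Input shape: (27, 118, 512)
  -> after reshape: (27, 118, 8, 64)
Output shape: (27, 8, 118, 64)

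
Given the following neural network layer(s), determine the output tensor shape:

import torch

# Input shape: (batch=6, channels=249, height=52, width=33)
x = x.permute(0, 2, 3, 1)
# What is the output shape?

Input shape: (6, 249, 52, 33)
Output shape: (6, 52, 33, 249)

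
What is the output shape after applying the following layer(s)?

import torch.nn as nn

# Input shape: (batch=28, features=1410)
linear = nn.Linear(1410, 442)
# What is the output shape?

Input shape: (28, 1410)
Output shape: (28, 442)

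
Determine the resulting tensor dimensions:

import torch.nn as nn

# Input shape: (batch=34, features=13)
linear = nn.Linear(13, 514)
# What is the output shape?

Input shape: (34, 13)
Output shape: (34, 514)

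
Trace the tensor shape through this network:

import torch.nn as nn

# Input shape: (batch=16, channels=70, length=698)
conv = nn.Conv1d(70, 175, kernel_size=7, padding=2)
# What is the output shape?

Input shape: (16, 70, 698)
Output shape: (16, 175, 696)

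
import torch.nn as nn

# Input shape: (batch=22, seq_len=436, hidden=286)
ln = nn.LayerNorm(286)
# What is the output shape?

Input shape: (22, 436, 286)
Output shape: (22, 436, 286)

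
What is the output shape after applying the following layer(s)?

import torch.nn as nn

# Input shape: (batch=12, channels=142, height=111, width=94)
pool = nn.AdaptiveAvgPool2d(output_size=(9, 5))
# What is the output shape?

Input shape: (12, 142, 111, 94)
Output shape: (12, 142, 9, 5)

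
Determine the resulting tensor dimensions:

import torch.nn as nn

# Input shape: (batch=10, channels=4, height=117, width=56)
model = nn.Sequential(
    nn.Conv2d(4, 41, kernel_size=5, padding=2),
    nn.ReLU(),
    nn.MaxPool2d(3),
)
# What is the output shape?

Input shape: (10, 4, 117, 56)
  -> after Conv2d: (10, 41, 117, 56)
  -> after ReLU: (10, 41, 117, 56)
Output shape: (10, 41, 39, 18)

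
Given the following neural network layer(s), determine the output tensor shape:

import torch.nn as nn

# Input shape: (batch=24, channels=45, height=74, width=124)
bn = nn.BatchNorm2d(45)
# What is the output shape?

Input shape: (24, 45, 74, 124)
Output shape: (24, 45, 74, 124)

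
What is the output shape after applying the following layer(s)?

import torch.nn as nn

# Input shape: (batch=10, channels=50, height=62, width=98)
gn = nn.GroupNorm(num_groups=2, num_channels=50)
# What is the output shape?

Input shape: (10, 50, 62, 98)
Output shape: (10, 50, 62, 98)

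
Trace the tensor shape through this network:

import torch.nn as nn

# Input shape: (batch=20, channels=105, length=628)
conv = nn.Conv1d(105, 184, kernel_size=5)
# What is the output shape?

Input shape: (20, 105, 628)
Output shape: (20, 184, 624)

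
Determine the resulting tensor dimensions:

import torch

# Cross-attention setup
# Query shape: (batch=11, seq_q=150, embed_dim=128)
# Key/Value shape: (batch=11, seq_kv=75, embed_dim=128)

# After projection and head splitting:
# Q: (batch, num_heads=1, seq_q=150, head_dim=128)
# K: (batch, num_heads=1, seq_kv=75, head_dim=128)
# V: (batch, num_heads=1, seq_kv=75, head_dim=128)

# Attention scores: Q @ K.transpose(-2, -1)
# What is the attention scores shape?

Input shape: (11, 150, 128)
Output shape: (11, 1, 150, 75)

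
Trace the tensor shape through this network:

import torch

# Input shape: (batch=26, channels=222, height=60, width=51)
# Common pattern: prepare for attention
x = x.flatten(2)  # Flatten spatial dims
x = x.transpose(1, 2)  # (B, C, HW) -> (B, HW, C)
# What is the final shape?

Input shape: (26, 222, 60, 51)
  -> after flatten(2): (26, 222, 3060)
Output shape: (26, 3060, 222)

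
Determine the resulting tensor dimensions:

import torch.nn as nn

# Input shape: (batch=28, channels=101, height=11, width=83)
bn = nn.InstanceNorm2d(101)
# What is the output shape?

Input shape: (28, 101, 11, 83)
Output shape: (28, 101, 11, 83)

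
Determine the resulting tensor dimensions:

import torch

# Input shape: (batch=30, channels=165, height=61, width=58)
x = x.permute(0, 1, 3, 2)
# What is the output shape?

Input shape: (30, 165, 61, 58)
Output shape: (30, 165, 58, 61)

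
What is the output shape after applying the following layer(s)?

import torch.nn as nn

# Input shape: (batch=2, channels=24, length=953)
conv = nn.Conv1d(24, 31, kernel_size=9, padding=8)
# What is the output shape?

Input shape: (2, 24, 953)
Output shape: (2, 31, 961)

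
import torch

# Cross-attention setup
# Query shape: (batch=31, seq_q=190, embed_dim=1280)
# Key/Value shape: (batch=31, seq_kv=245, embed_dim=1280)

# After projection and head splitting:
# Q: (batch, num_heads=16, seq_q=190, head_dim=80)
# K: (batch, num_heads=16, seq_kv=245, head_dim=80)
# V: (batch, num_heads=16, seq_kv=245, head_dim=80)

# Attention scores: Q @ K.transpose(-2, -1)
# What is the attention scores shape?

Input shape: (31, 190, 1280)
Output shape: (31, 16, 190, 245)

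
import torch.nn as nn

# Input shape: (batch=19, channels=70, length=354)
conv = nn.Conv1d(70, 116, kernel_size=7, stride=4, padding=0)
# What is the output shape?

Input shape: (19, 70, 354)
Output shape: (19, 116, 87)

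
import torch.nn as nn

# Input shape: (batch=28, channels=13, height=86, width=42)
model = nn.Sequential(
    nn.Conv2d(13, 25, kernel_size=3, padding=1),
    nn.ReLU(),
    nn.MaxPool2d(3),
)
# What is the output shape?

Input shape: (28, 13, 86, 42)
  -> after Conv2d: (28, 25, 86, 42)
  -> after ReLU: (28, 25, 86, 42)
Output shape: (28, 25, 28, 14)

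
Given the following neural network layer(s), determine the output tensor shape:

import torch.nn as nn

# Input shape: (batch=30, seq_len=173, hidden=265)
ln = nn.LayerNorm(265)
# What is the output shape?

Input shape: (30, 173, 265)
Output shape: (30, 173, 265)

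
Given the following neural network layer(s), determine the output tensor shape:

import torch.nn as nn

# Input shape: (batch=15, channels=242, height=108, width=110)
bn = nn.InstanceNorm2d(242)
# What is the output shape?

Input shape: (15, 242, 108, 110)
Output shape: (15, 242, 108, 110)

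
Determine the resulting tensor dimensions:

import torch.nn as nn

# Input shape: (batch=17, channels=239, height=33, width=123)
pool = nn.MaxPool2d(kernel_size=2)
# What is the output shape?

Input shape: (17, 239, 33, 123)
Output shape: (17, 239, 16, 61)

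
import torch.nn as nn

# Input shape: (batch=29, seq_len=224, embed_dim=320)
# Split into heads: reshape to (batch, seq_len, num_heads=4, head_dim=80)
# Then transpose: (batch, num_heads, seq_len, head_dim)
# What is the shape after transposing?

Input shape: (29, 224, 320)
  -> after reshape: (29, 224, 4, 80)
Output shape: (29, 4, 224, 80)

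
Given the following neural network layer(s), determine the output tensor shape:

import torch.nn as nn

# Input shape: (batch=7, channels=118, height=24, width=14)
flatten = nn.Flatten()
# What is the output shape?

Input shape: (7, 118, 24, 14)
Output shape: (7, 39648)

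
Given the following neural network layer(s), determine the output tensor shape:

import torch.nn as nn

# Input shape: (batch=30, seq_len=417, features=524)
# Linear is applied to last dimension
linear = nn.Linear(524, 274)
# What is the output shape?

Input shape: (30, 417, 524)
Output shape: (30, 417, 274)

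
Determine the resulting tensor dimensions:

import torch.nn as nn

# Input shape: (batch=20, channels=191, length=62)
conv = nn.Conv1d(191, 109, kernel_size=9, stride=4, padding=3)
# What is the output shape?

Input shape: (20, 191, 62)
Output shape: (20, 109, 15)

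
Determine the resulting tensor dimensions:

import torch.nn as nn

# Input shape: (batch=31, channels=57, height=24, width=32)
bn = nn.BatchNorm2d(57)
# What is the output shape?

Input shape: (31, 57, 24, 32)
Output shape: (31, 57, 24, 32)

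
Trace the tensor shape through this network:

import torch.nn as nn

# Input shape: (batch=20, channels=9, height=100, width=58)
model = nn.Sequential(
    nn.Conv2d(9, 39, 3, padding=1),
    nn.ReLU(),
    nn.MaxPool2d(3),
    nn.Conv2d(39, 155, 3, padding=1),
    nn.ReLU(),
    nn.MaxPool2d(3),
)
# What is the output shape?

Input shape: (20, 9, 100, 58)
  -> after first Conv2d: (20, 39, 100, 58)
  -> after first MaxPool2d: (20, 39, 33, 19)
  -> after second Conv2d: (20, 155, 33, 19)
Output shape: (20, 155, 11, 6)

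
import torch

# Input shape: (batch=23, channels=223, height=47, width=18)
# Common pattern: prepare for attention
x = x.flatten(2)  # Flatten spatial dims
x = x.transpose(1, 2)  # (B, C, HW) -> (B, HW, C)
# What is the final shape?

Input shape: (23, 223, 47, 18)
  -> after flatten(2): (23, 223, 846)
Output shape: (23, 846, 223)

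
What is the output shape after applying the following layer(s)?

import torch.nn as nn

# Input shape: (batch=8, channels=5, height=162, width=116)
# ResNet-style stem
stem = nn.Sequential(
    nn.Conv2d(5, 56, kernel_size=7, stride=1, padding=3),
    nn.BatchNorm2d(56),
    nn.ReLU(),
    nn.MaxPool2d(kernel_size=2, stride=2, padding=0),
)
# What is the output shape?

Input shape: (8, 5, 162, 116)
  -> after Conv2d 7x7 stride=1: (8, 56, 162, 116)
Output shape: (8, 56, 81, 58)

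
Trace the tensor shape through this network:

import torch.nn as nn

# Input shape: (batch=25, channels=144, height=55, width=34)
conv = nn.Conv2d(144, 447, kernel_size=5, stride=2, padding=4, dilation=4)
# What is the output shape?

Input shape: (25, 144, 55, 34)
Output shape: (25, 447, 24, 13)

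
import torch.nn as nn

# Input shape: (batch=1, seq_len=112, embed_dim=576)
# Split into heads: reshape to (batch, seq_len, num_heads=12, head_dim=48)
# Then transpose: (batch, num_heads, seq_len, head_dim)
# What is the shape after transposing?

Input shape: (1, 112, 576)
  -> after reshape: (1, 112, 12, 48)
Output shape: (1, 12, 112, 48)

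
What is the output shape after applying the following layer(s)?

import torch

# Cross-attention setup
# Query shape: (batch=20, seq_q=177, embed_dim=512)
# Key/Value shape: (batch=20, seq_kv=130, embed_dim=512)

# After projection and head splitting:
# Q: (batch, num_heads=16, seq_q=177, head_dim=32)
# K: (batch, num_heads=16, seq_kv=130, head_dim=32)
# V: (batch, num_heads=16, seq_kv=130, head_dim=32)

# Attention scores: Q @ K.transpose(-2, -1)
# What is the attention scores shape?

Input shape: (20, 177, 512)
Output shape: (20, 16, 177, 130)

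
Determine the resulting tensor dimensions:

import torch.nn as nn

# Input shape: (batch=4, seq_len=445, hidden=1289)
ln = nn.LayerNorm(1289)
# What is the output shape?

Input shape: (4, 445, 1289)
Output shape: (4, 445, 1289)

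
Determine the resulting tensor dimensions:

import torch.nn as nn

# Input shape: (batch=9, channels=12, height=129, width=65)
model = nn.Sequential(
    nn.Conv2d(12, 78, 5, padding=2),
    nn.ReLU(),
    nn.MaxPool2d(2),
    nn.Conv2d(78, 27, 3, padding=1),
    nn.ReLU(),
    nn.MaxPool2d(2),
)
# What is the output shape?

Input shape: (9, 12, 129, 65)
  -> after first Conv2d: (9, 78, 129, 65)
  -> after first MaxPool2d: (9, 78, 64, 32)
  -> after second Conv2d: (9, 27, 64, 32)
Output shape: (9, 27, 32, 16)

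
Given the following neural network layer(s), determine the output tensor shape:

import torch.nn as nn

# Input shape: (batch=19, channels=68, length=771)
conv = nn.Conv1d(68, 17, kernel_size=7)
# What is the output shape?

Input shape: (19, 68, 771)
Output shape: (19, 17, 765)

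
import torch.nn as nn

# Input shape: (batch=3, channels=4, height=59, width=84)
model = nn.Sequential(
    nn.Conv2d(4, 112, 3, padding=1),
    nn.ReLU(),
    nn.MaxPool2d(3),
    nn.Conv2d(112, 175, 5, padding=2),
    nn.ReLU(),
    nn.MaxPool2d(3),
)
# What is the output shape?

Input shape: (3, 4, 59, 84)
  -> after first Conv2d: (3, 112, 59, 84)
  -> after first MaxPool2d: (3, 112, 19, 28)
  -> after second Conv2d: (3, 175, 19, 28)
Output shape: (3, 175, 6, 9)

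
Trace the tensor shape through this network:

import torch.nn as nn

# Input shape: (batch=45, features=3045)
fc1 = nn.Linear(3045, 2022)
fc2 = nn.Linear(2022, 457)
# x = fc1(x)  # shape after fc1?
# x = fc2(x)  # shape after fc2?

Input shape: (45, 3045)
  -> after fc1: (45, 2022)
Output shape: (45, 457)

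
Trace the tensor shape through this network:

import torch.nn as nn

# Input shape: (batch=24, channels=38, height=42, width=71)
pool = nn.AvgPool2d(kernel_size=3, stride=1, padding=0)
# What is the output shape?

Input shape: (24, 38, 42, 71)
Output shape: (24, 38, 40, 69)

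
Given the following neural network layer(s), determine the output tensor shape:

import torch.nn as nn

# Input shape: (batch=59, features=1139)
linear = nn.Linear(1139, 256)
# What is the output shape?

Input shape: (59, 1139)
Output shape: (59, 256)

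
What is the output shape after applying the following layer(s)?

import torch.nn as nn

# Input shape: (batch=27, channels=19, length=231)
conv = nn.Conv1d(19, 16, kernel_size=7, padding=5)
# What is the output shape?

Input shape: (27, 19, 231)
Output shape: (27, 16, 235)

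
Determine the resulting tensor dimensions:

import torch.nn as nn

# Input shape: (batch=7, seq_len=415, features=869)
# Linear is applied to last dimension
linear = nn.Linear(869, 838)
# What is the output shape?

Input shape: (7, 415, 869)
Output shape: (7, 415, 838)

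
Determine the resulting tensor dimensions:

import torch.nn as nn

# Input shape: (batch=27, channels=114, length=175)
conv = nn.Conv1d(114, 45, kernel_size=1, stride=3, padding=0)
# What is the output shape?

Input shape: (27, 114, 175)
Output shape: (27, 45, 59)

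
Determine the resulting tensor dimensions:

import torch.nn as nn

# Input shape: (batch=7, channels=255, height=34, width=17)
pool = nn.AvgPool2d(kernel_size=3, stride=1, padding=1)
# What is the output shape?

Input shape: (7, 255, 34, 17)
Output shape: (7, 255, 34, 17)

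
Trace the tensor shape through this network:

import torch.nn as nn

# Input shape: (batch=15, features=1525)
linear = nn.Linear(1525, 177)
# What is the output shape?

Input shape: (15, 1525)
Output shape: (15, 177)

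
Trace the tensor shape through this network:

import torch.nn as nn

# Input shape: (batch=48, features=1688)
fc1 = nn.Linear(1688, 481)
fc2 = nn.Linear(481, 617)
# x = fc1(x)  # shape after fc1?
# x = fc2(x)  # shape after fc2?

Input shape: (48, 1688)
  -> after fc1: (48, 481)
Output shape: (48, 617)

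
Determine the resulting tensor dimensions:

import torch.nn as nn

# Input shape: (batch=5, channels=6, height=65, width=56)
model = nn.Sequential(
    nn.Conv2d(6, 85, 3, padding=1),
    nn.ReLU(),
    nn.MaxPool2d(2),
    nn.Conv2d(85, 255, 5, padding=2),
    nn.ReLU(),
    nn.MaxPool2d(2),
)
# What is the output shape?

Input shape: (5, 6, 65, 56)
  -> after first Conv2d: (5, 85, 65, 56)
  -> after first MaxPool2d: (5, 85, 32, 28)
  -> after second Conv2d: (5, 255, 32, 28)
Output shape: (5, 255, 16, 14)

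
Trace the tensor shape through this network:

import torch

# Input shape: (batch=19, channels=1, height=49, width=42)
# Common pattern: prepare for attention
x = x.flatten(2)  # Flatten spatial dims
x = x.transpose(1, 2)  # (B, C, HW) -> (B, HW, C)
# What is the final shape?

Input shape: (19, 1, 49, 42)
  -> after flatten(2): (19, 1, 2058)
Output shape: (19, 2058, 1)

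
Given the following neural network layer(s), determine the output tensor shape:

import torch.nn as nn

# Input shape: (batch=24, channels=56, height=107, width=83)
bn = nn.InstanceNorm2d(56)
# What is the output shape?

Input shape: (24, 56, 107, 83)
Output shape: (24, 56, 107, 83)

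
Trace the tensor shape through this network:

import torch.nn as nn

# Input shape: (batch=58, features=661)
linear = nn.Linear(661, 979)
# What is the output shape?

Input shape: (58, 661)
Output shape: (58, 979)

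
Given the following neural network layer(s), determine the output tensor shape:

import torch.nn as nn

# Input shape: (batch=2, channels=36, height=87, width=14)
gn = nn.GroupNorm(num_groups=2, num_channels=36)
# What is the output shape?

Input shape: (2, 36, 87, 14)
Output shape: (2, 36, 87, 14)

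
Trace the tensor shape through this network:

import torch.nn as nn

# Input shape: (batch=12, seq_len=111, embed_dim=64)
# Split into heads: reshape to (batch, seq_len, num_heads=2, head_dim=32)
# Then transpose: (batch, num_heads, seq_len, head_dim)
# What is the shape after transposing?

Input shape: (12, 111, 64)
  -> after reshape: (12, 111, 2, 32)
Output shape: (12, 2, 111, 32)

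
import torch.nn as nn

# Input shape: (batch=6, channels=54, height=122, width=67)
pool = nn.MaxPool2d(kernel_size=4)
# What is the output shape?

Input shape: (6, 54, 122, 67)
Output shape: (6, 54, 30, 16)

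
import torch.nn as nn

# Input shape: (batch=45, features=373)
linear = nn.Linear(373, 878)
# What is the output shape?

Input shape: (45, 373)
Output shape: (45, 878)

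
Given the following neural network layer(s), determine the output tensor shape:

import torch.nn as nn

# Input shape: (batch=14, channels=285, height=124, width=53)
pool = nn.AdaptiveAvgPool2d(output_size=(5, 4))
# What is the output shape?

Input shape: (14, 285, 124, 53)
Output shape: (14, 285, 5, 4)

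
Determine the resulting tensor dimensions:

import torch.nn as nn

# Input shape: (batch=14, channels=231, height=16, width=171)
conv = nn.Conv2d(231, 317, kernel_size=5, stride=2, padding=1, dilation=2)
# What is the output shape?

Input shape: (14, 231, 16, 171)
Output shape: (14, 317, 5, 83)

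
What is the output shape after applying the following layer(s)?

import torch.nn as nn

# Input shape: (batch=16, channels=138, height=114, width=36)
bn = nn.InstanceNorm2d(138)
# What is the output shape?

Input shape: (16, 138, 114, 36)
Output shape: (16, 138, 114, 36)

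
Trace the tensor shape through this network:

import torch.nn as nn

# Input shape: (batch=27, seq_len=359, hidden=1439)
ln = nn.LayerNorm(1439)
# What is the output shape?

Input shape: (27, 359, 1439)
Output shape: (27, 359, 1439)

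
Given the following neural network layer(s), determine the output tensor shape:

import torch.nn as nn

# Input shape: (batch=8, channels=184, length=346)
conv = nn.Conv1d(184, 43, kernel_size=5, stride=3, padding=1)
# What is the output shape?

Input shape: (8, 184, 346)
Output shape: (8, 43, 115)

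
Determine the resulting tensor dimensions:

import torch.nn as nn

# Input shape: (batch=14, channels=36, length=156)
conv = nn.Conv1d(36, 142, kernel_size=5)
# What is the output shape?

Input shape: (14, 36, 156)
Output shape: (14, 142, 152)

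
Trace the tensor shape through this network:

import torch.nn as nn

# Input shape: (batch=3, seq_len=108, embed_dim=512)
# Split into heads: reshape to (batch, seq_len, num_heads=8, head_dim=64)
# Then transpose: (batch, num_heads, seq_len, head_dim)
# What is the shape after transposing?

Input shape: (3, 108, 512)
  -> after reshape: (3, 108, 8, 64)
Output shape: (3, 8, 108, 64)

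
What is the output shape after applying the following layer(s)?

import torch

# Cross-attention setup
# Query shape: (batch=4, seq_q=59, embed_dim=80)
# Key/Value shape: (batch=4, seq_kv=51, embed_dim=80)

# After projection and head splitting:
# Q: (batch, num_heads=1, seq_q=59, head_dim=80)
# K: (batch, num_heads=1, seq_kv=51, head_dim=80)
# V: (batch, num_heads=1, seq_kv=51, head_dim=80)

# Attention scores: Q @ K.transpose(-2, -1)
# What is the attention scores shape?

Input shape: (4, 59, 80)
Output shape: (4, 1, 59, 51)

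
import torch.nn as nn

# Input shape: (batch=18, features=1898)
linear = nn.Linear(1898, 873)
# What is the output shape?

Input shape: (18, 1898)
Output shape: (18, 873)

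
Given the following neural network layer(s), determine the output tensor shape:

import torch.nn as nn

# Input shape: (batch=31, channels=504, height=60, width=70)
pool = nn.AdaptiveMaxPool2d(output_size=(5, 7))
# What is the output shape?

Input shape: (31, 504, 60, 70)
Output shape: (31, 504, 5, 7)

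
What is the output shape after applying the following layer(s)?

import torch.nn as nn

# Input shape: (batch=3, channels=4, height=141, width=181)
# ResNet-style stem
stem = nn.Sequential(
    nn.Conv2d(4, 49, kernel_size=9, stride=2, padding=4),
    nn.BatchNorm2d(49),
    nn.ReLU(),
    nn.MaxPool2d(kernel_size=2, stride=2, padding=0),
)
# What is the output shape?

Input shape: (3, 4, 141, 181)
  -> after Conv2d 9x9 stride=2: (3, 49, 71, 91)
Output shape: (3, 49, 35, 45)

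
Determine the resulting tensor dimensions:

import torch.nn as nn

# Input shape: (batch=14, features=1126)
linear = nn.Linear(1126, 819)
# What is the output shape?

Input shape: (14, 1126)
Output shape: (14, 819)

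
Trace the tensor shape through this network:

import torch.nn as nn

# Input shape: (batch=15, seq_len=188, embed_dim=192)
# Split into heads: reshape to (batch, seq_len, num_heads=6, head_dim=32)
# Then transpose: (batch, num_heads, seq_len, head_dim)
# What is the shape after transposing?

Input shape: (15, 188, 192)
  -> after reshape: (15, 188, 6, 32)
Output shape: (15, 6, 188, 32)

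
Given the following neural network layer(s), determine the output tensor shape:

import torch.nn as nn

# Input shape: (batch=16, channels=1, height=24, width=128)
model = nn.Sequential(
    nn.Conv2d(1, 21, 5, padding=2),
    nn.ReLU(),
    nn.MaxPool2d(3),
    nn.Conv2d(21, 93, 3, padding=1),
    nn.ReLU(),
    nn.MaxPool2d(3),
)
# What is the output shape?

Input shape: (16, 1, 24, 128)
  -> after first Conv2d: (16, 21, 24, 128)
  -> after first MaxPool2d: (16, 21, 8, 42)
  -> after second Conv2d: (16, 93, 8, 42)
Output shape: (16, 93, 2, 14)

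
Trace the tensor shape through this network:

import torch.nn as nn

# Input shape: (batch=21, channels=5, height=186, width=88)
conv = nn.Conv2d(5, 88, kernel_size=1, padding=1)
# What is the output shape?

Input shape: (21, 5, 186, 88)
Output shape: (21, 88, 188, 90)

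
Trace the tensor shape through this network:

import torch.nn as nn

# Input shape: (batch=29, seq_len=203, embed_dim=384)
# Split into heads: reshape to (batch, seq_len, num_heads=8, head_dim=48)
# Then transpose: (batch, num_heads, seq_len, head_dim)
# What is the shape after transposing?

Input shape: (29, 203, 384)
  -> after reshape: (29, 203, 8, 48)
Output shape: (29, 8, 203, 48)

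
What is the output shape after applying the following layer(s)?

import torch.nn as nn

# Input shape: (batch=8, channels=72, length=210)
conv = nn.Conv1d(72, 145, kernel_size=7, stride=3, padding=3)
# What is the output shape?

Input shape: (8, 72, 210)
Output shape: (8, 145, 70)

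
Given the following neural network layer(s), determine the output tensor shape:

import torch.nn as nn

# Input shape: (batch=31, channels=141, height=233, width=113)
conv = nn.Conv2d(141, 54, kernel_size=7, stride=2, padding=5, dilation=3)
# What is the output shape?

Input shape: (31, 141, 233, 113)
Output shape: (31, 54, 113, 53)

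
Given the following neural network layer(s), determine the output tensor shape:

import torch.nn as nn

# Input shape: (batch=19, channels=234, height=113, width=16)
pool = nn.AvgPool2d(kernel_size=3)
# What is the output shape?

Input shape: (19, 234, 113, 16)
Output shape: (19, 234, 37, 5)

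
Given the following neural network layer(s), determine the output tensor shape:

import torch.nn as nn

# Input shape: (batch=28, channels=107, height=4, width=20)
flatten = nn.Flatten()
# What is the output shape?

Input shape: (28, 107, 4, 20)
Output shape: (28, 8560)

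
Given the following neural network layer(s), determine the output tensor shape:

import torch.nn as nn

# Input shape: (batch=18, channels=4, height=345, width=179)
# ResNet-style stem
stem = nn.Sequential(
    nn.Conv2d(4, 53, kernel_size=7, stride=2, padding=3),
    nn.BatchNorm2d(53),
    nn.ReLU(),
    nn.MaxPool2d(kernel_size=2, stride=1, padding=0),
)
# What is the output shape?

Input shape: (18, 4, 345, 179)
  -> after Conv2d 7x7 stride=2: (18, 53, 173, 90)
Output shape: (18, 53, 172, 89)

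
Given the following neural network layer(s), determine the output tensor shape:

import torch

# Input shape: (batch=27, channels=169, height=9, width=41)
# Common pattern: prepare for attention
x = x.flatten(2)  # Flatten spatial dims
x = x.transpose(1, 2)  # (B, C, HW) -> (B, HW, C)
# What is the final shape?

Input shape: (27, 169, 9, 41)
  -> after flatten(2): (27, 169, 369)
Output shape: (27, 369, 169)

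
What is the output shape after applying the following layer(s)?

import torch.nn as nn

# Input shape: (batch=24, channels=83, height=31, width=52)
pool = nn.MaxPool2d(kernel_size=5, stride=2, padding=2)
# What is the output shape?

Input shape: (24, 83, 31, 52)
Output shape: (24, 83, 16, 26)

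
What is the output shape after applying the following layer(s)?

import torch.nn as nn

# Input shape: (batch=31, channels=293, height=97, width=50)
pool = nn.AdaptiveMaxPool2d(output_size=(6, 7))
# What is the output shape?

Input shape: (31, 293, 97, 50)
Output shape: (31, 293, 6, 7)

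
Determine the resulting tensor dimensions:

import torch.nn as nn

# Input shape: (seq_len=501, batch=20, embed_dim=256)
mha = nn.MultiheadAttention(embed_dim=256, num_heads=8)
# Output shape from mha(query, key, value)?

Input shape: (501, 20, 256)
Output shape: (501, 20, 256)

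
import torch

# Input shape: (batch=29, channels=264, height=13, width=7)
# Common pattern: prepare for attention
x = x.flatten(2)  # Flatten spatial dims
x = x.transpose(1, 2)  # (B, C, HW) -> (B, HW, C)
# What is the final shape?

Input shape: (29, 264, 13, 7)
  -> after flatten(2): (29, 264, 91)
Output shape: (29, 91, 264)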